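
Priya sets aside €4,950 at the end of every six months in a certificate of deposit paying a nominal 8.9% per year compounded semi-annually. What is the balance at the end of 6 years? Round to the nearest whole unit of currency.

€76,327

With 2 periods per year: i = 0.0445, n = 12.
FV = PMT · [(1+i)^n − 1] / i = 4950 · 15.419548 = 76,326.7639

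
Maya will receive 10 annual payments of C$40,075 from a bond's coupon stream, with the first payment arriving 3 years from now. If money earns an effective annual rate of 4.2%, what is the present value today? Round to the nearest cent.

C$296,410.56

PV at t=2 (ordinary 10-year annuity): 40075 × a(10|0.042) = 40075 × 8.030740 = 321,831.9140
PV₀ = 321,831.9140 / (1+0.042)^2 = 321,831.9140 / 1.085764 = 296,410.5588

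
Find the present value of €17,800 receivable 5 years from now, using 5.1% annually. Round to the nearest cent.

€13,880.54

Discount factor = (1+0.051)^(−5) = 0.779806; PV = 17,800 × 0.779806 = 13,880.5419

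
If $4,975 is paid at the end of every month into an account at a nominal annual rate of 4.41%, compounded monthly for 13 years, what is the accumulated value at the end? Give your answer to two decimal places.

i = 0.0441/12 = 0.003675 per month; n = 13·12 = 156.
FV = PMT · [(1+i)^n − 1] / i = 4975 · 210.135673 = 1,045,424.9738

$1,045,424.97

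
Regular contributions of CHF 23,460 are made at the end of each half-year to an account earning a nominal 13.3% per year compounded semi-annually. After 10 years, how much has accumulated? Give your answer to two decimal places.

Periodic rate i = 0.133/2 = 0.0665; n = 10 × 2 = 20 periods.
FV = 23460 × [(1+0.0665)^20 − 1] / 0.0665 = 23460 × 39.462287 = 925,785.2428

CHF 925,785.24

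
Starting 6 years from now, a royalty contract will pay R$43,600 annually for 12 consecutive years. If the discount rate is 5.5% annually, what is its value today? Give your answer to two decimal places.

R$287,512.53

Value one period before first payment (t=5): 43600 × [1 − (1+0.055)^(−12)] / 0.055 = 43600 × 8.618518 = 375,767.3782
Discount back 5 years: 375,767.3782 × (1+0.055)^(−5) = 375,767.3782 × 0.765134 = 287,512.5301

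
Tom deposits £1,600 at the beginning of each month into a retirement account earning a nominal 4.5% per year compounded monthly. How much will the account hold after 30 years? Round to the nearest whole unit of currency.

£1,219,574

With 12 periods per year: i = 0.00375, n = 360.
FV = 1600 × [(1+0.00375)^360 − 1] / 0.00375 × (1+i) = 1600 × 762.233845 = 1,219,574.1515
Payments are at the start of each period, so multiply by (1+i).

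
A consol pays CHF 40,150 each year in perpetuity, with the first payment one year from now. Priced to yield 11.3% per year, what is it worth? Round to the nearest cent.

CHF 355,309.73

PV = C/r = 40150/0.113 = 355,309.7345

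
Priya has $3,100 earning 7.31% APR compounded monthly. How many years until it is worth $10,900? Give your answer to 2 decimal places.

Periodic rate i = 0.0731/12 = 0.00609167.
(1+i)^n = 10900/3100 = 3.51613, so n = ln 3.51613 / ln 1.00609 = 207.0347 months
= 207.0347/12 years

17.25 years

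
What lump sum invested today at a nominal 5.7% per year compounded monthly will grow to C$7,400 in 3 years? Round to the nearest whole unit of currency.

C$6,239

Periodic rate i = 0.057/12 = 0.00475; n = 3 × 12 = 36 periods.
Discount factor = (1+0.00475)^(−36) = 0.843163; PV = 7,400 × 0.843163 = 6,239.4051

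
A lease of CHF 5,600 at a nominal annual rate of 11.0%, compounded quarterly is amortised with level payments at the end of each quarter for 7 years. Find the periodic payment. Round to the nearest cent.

CHF 289.39

With 4 periods per year: i = 0.0275, n = 28.
Annuity-PV factor = 19.350826; PMT = 5600 / 19.350826 = 289.3933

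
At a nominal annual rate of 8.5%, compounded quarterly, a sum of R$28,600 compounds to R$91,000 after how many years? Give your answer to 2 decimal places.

13.76 years

Periodic rate i = 0.085/4 = 0.02125.
(1+i)^n = 91000/28600 = 3.18182, so n = ln 3.18182 / ln 1.02125 = 55.0451 quarters
= 55.0451/4 years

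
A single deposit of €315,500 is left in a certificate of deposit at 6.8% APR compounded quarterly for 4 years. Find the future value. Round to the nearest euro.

With 4 periods per year: i = 0.017, n = 16.
FV = 315,500 × (1 + 0.017)^16 = 413,175.5466

€413,176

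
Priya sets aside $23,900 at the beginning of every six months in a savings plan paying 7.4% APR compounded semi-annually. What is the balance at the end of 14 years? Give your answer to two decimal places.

$1,182,747.45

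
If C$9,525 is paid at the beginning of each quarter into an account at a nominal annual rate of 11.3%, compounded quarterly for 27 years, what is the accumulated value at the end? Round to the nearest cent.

C$6,677,667.71

i = 0.113/4 = 0.02825 per quarter; n = 27·4 = 108.
FV = PMT · [(1+i)^n − 1] / i × (1+i) = 9525 · 701.067476 = 6,677,667.7122
(Beginning-of-period payments → annuity-due factor ×(1+i).)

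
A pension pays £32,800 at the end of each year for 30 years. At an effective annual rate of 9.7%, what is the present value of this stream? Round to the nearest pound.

Annuity factor a(30|0.097) = 9.668025; PV = 32800 × 9.668025 = 317,111.2301

£317,111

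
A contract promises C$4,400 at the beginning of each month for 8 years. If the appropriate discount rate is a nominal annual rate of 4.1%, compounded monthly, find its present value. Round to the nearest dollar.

With 12 periods per year: i = 0.00341667, n = 96.
PV = PMT · [1 − (1+i)^(−n)] / i × (1+i) = 4400 · 82.006300 = 360,827.7196
(annuity-due: payments at period start, so ×(1+i).)

C$360,828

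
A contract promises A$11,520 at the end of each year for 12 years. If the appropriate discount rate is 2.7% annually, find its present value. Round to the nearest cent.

PV = PMT · [1 − (1+i)^(−n)] / i = 11520 · 10.134644 = 116,751.0993

A$116,751.10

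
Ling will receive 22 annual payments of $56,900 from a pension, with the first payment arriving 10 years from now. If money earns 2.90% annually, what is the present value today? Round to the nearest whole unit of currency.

$708,173

Value one period before first payment (t=9): 56900 × [1 − (1+0.029)^(−22)] / 0.029 = 56900 × 16.097753 = 915,962.1689
PV₀ = 915,962.1689 / (1+0.029)^9 = 915,962.1689 / 1.293416 = 708,172.6726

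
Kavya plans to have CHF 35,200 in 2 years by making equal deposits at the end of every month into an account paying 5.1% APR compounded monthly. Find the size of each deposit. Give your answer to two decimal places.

CHF 1,396.25

i = 0.051/12 = 0.00425 per month; n = 2·12 = 24.
FV-annuity factor = 25.210388; PMT = 35200 / 25.210388 = 1,396.2498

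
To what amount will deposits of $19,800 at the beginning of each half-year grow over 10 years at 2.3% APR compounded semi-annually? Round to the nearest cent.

$447,487.17

i = 0.023/2 = 0.0115 per half-year; n = 10·2 = 20.
FV = PMT · [(1+i)^n − 1] / i × (1+i) = 19800 · 22.600362 = 447,487.1682
(annuity-due: payments at period start, so ×(1+i).)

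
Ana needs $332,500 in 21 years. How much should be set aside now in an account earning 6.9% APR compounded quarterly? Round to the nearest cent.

Periodic rate i = 0.069/4 = 0.01725; n = 21 × 4 = 84 periods.
PV = FV·(1+i)^(−n) = 332,500 × 0.237724 = 79,043.2836

$79,043.28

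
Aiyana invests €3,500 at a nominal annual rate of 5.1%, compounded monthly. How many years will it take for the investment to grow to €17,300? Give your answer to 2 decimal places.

31.40 years

Periodic rate i = 0.051/12 = 0.00425.
(1+i)^n = 17300/3500 = 4.94286, so n = ln 4.94286 / ln 1.00425 = 376.7851 months
= 376.7851/12 years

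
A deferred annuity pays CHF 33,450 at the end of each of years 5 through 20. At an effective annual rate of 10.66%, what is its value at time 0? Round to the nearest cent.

Value one period before first payment (t=4): 33450 × [1 − (1+0.1066)^(−16)] / 0.1066 = 33450 × 7.525657 = 251,733.2278
PV₀ = 251,733.2278 / (1+0.1066)^4 = 251,733.2278 / 1.499556 = 167,871.8517

CHF 167,871.85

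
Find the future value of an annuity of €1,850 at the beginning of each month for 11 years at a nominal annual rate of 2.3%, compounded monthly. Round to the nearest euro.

€278,101

i = 0.023/12 = 0.00191667 per month; n = 11·12 = 132.
FV = PMT · [(1+i)^n − 1] / i × (1+i) = 1850 · 150.324852 = 278,100.9768
(annuity-due: payments at period start, so ×(1+i).)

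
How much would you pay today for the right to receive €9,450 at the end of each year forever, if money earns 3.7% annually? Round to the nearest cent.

€255,405.41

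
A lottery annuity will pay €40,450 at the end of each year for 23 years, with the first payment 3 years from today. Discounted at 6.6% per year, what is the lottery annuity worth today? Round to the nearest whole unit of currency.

€415,330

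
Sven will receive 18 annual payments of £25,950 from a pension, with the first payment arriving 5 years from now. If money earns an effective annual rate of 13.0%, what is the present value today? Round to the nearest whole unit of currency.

PV at t=4 (ordinary 18-year annuity): 25950 × a(18|0.13) = 25950 × 6.839905 = 177,495.5423
PV₀ = 177,495.5423 / (1+0.13)^4 = 177,495.5423 / 1.630474 = 108,861.3402

£108,861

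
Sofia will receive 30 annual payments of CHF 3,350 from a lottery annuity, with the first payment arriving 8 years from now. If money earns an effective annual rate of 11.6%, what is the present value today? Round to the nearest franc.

Value one period before first payment (t=7): 3350 × [1 − (1+0.116)^(−30)] / 0.116 = 3350 × 8.300346 = 27,806.1590
Discount back 7 years: 27,806.1590 × (1+0.116)^(−7) = 27,806.1590 × 0.463821 = 12,897.0873

CHF 12,897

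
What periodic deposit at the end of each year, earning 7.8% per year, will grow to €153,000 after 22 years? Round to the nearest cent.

€2,828.43

PMT = 153000 / ( [(1+0.078)^22 − 1] / 0.078 ) = 153000 / 54.093663 = 2,828.4274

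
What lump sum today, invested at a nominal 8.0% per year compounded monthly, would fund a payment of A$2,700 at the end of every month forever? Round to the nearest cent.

A$405,000.00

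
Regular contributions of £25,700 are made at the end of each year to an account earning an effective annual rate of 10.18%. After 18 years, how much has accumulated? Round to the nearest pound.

£1,193,101

Accumulation factor s(18|0.1018) = 46.424165; FV = 25700 × 46.424165 = 1,193,101.0343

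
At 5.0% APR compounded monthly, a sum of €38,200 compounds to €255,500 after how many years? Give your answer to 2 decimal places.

Periodic rate i = 0.05/12 = 0.00416667.
n = ln(255500/38200) / ln(1+0.00416667) = ln(6.68848) / 0.004158 = 457.0424 months
= 457.0424/12 years

38.09 years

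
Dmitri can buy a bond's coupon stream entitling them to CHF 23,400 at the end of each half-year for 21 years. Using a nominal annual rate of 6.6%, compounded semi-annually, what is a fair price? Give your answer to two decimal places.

CHF 527,753.08

i = 0.066/2 = 0.033 per half-year; n = 21·2 = 42.
PV = PMT · [1 − (1+i)^(−n)] / i = 23400 · 22.553550 = 527,753.0794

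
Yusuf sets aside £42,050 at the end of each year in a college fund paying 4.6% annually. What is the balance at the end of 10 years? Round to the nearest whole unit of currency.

£519,130

FV = 42050 × [(1+0.046)^10 − 1] / 0.046 = 42050 × 12.345533 = 519,129.6748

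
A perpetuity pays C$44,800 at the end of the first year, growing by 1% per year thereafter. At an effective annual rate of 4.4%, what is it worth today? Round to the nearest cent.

C$1,317,647.06

PV = PMT / (i − g) = 44800 / (0.044 − 0.01) = 44800 / 0.034000 = 1,317,647.0588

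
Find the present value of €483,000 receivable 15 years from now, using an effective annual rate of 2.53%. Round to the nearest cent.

€332,034.16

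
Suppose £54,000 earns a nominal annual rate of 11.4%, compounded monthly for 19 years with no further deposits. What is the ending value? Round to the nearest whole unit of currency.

£466,268

Periodic rate i = 0.114/12 = 0.0095; n = 19 × 12 = 228 periods.
54,000 × (1+0.0095)^228 = 54,000 × 8.634590 = 466,267.8462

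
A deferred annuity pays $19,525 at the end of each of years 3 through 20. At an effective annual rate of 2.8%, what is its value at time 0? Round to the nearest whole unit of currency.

Value one period before first payment (t=2): 19525 × [1 − (1+0.028)^(−18)] / 0.028 = 19525 × 13.988980 = 273,134.8264
PV₀ = 273,134.8264 / (1+0.028)^2 = 273,134.8264 / 1.056784 = 258,458.5179

$258,459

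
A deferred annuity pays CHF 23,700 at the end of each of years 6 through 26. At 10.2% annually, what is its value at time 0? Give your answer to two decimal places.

PV at t=5 (ordinary 21-year annuity): 23700 × a(21|0.102) = 23700 × 8.528698 = 202,130.1417
PV₀ = 202,130.1417 / (1+0.102)^5 = 202,130.1417 / 1.625204 = 124,372.1402

CHF 124,372.14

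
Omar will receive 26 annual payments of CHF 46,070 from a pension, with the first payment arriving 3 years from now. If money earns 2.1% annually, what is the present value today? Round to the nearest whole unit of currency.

Value one period before first payment (t=2): 46070 × [1 − (1+0.021)^(−26)] / 0.021 = 46070 × 19.878731 = 915,813.1450
PV₀ = 915,813.1450 / (1+0.021)^2 = 915,813.1450 / 1.042441 = 878,527.5569

CHF 878,528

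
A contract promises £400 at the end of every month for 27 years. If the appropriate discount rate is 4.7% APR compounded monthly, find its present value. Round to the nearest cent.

£73,347.04

i = 0.047/12 = 0.00391667 per month; n = 27·12 = 324.
PV = PMT · [1 − (1+i)^(−n)] / i = 400 · 183.367598 = 73,347.0394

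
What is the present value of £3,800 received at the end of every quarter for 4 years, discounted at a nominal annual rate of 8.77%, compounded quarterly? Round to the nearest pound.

£50,817

With 4 periods per year: i = 0.021925, n = 16.
PV = PMT · [1 − (1+i)^(−n)] / i = 3800 · 13.372930 = 50,817.1352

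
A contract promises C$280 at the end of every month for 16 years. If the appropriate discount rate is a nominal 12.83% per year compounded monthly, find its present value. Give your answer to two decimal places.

i = 0.1283/12 = 0.0106917 per month; n = 16·12 = 192.
PV = 280 × [1 − (1+0.0106917)^(−192)] / 0.0106917 = 280 × 81.392229 = 22,789.8242

C$22,789.82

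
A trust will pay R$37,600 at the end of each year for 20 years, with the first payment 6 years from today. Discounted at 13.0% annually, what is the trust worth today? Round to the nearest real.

R$143,360

PV at t=5 (ordinary 20-year annuity): 37600 × a(20|0.13) = 37600 × 7.024752 = 264,130.6593
Discount back 5 years: 264,130.6593 × (1+0.13)^(−5) = 264,130.6593 × 0.542760 = 143,359.5398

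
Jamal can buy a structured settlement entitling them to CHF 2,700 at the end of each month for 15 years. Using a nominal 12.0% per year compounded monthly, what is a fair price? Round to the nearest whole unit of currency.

CHF 224,968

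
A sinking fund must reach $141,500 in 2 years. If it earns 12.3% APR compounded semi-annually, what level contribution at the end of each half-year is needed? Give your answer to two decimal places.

i = 0.123/2 = 0.0615 per half-year; n = 2·2 = 4.
PMT = 141500 / ( [(1+0.0615)^4 − 1] / 0.0615 ) = 141500 / 4.384362 = 32,273.7978

$32,273.80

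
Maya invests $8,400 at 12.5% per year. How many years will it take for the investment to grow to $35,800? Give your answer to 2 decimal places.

12.31 years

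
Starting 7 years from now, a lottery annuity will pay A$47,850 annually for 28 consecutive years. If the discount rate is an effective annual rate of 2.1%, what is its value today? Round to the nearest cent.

A$887,390.53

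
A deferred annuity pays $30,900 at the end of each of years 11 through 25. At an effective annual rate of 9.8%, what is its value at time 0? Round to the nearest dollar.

PV at t=10 (ordinary 15-year annuity): 30900 × a(15|0.098) = 30900 × 7.693705 = 237,735.4954
PV₀ = 237,735.4954 / (1+0.098)^10 = 237,735.4954 / 2.546967 = 93,340.6086

$93,341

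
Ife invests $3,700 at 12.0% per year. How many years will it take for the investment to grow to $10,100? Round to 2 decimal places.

8.86 years

n = ln(10100/3700) / ln(1+0.12) = ln(2.72973) / 0.113329 = 8.8610 years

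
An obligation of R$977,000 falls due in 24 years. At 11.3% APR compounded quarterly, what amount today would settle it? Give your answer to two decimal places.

R$67,362.41

With 4 periods per year: i = 0.02825, n = 96.
PV = 977,000 / (1 + 0.02825)^96 = 977,000 / 14.503638 = 67,362.4103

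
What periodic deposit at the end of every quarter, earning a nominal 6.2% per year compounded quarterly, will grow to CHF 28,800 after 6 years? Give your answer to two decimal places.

i = 0.062/4 = 0.0155 per quarter; n = 6·4 = 24.
FV-annuity factor = 28.806415; PMT = 28800 / 28.806415 = 999.7773

CHF 999.78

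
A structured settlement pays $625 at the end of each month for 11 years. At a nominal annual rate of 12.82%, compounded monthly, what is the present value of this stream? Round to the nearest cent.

Periodic rate i = 0.1282/12 = 0.0106833; n = 11 × 12 = 132 periods.
Annuity factor a(132|0.0106833) = 70.584053; PV = 625 × 70.584053 = 44,115.0332

$44,115.03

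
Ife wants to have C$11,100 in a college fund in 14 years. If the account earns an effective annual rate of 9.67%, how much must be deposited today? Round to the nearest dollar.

PV = FV·(1+i)^(−n) = 11,100 × 0.274644 = 3,048.5489

C$3,049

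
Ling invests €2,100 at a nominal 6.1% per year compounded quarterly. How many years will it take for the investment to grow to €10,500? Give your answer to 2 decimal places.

Periodic rate i = 0.061/4 = 0.01525.
n = ln(10500/2100) / ln(1+0.01525) = ln(5.00000) / 0.015135 = 106.3396 quarters
= 106.3396/4 years

26.58 years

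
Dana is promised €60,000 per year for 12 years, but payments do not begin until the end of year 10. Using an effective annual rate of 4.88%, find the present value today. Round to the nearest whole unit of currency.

€348,702

Value one period before first payment (t=9): 60000 × [1 − (1+0.0488)^(−12)] / 0.0488 = 60000 × 8.923543 = 535,412.6081
PV₀ = 535,412.6081 / (1+0.0488)^9 = 535,412.6081 / 1.535444 = 348,702.0381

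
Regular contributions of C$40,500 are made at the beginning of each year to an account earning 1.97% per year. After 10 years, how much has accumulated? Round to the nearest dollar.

C$451,580

FV = 40500 × [(1+0.0197)^10 − 1] / 0.0197 × (1+i) = 40500 × 11.150129 = 451,580.2163
(Beginning-of-period payments → annuity-due factor ×(1+i).)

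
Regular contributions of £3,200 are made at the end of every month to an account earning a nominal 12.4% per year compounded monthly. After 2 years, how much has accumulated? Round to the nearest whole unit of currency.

£86,657

Periodic rate i = 0.124/12 = 0.0103333; n = 2 × 12 = 24 periods.
Accumulation factor s(24|0.0103333) = 27.080344; FV = 3200 × 27.080344 = 86,657.0993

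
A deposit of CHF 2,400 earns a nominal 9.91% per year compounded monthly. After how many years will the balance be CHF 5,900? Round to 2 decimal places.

9.11 years

Periodic rate i = 0.0991/12 = 0.00825833.
n = ln(5900/2400) / ln(1+0.00825833) = ln(2.45833) / 0.008224 = 109.3674 months
= 109.3674/12 years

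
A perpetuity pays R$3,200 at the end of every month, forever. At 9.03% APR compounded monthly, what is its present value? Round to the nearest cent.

R$425,249.17

Periodic rate i = 0.0903/12 = 0.007525.
PV = C/r = 3200/0.007525 = 425,249.1694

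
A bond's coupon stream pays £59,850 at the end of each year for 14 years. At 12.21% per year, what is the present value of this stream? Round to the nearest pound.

£392,469

PV = PMT · [1 − (1+i)^(−n)] / i = 59850 · 6.557549 = 392,469.2785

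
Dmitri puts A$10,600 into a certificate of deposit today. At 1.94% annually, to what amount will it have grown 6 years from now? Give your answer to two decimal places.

A$11,895.25

FV = PV·(1+i)^n = 10,600 × 1.122194 = 11,895.2518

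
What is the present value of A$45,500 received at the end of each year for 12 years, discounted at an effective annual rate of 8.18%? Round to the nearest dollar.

A$339,717

PV = 45500 × [1 − (1+0.0818)^(−12)] / 0.0818 = 45500 × 7.466298 = 339,716.5389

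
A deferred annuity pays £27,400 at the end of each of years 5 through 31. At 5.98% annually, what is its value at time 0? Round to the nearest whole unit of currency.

PV at t=4 (ordinary 27-year annuity): 27400 × a(27|0.0598) = 27400 × 13.237004 = 362,693.9145
PV₀ = 362,693.9145 / (1+0.0598)^4 = 362,693.9145 / 1.261524 = 287,504.4745

£287,504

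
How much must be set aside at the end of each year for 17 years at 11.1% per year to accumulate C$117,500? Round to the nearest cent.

C$2,615.81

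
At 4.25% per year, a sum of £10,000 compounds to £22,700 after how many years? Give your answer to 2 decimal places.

19.70 years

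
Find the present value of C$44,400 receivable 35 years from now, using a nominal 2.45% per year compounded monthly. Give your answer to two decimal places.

Periodic rate i = 0.0245/12 = 0.00204167; n = 35 × 12 = 420 periods.
PV = FV·(1+i)^(−n) = 44,400 × 0.424592 = 18,851.8989

C$18,851.90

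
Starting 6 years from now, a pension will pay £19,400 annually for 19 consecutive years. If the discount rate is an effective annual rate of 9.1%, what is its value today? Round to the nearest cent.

Value one period before first payment (t=5): 19400 × [1 − (1+0.091)^(−19)] / 0.091 = 19400 × 8.888677 = 172,440.3351
Discount back 5 years: 172,440.3351 × (1+0.091)^(−5) = 172,440.3351 × 0.646958 = 111,561.6953

£111,561.70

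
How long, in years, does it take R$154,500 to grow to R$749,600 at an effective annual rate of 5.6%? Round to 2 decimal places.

28.99 years

(1+i)^n = 749600/154500 = 4.85178, so n = ln 4.85178 / ln 1.056 = 28.9851 years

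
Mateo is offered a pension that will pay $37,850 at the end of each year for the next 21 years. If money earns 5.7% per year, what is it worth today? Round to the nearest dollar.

$456,727

PV = PMT · [1 − (1+i)^(−n)] / i = 37850 · 12.066763 = 456,726.9765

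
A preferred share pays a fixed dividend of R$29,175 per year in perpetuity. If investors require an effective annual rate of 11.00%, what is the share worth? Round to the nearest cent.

R$265,227.27

PV = C/r = 29175/0.11 = 265,227.2727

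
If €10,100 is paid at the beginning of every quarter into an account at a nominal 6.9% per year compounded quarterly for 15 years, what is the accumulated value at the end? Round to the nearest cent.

€1,066,357.80

i = 0.069/4 = 0.01725 per quarter; n = 15·4 = 60.
FV = 10100 × [(1+0.01725)^60 − 1] / 0.01725 × (1+i) = 10100 × 105.579980 = 1,066,357.7952
(annuity-due: payments at period start, so ×(1+i).)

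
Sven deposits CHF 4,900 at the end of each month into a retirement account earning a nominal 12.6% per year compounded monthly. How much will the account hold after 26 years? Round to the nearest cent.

CHF 11,676,667.62

With 12 periods per year: i = 0.0105, n = 312.
FV = 4900 × [(1+0.0105)^312 − 1] / 0.0105 = 4900 × 2382.993392 = 11,676,667.6187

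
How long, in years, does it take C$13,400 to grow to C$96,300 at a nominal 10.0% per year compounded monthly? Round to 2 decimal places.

19.80 years

Periodic rate i = 0.1/12 = 0.00833333.
(1+i)^n = 96300/13400 = 7.18657, so n = ln 7.18657 / ln 1.00833 = 237.6504 months
= 237.6504/12 years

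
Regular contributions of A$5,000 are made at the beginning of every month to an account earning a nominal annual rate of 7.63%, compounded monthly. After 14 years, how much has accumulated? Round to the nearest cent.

A$1,503,849.19

Periodic rate i = 0.0763/12 = 0.00635833; n = 14 × 12 = 168 periods.
Accumulation factor s(168|0.00635833) × (1+i) = 300.769838; FV = 5000 × 300.769838 = 1,503,849.1897
(annuity-due: payments at period start, so ×(1+i).)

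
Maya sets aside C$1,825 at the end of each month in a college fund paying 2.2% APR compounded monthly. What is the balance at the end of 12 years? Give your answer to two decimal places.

C$300,441.62

Periodic rate i = 0.022/12 = 0.00183333; n = 12 × 12 = 144 periods.
FV = PMT · [(1+i)^n − 1] / i = 1825 · 164.625548 = 300,441.6244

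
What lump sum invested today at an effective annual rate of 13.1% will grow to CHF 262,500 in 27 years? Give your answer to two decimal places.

PV = 262,500 / (1 + 0.131)^27 = 262,500 / 27.764530 = 9,454.5089

CHF 9,454.51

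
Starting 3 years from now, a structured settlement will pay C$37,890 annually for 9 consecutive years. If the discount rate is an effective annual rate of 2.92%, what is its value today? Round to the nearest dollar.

C$279,555

PV at t=2 (ordinary 9-year annuity): 37890 × a(9|0.0292) = 37890 × 7.815237 = 296,119.3376
Discount back 2 years: 296,119.3376 × (1+0.0292)^(−2) = 296,119.3376 × 0.944062 = 279,554.9678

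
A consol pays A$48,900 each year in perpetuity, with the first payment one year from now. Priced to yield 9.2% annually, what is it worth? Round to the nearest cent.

A$531,521.74

PV = PMT / i = 48900 / 0.092 = 531,521.7391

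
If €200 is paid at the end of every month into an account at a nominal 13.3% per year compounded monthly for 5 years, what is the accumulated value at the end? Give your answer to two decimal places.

i = 0.133/12 = 0.0110833 per month; n = 5·12 = 60.
FV = PMT · [(1+i)^n − 1] / i = 200 · 84.576557 = 16,915.3114

€16,915.31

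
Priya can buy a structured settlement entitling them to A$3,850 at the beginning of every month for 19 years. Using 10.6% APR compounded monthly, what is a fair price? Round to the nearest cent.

A$380,498.34

Periodic rate i = 0.106/12 = 0.00883333; n = 19 × 12 = 228 periods.
PV = 3850 × [1 − (1+0.00883333)^(−228)] / 0.00883333 × (1+i) = 3850 × 98.830737 = 380,498.3393
Payments are at the start of each period, so multiply by (1+i).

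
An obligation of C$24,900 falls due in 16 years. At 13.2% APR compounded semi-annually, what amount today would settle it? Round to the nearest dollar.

C$3,221

With 2 periods per year: i = 0.066, n = 32.
PV = FV·(1+i)^(−n) = 24,900 × 0.129351 = 3,220.8374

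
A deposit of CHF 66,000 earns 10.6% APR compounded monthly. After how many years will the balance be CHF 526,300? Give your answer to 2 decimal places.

19.67 years

Periodic rate i = 0.106/12 = 0.00883333.
n = ln(526300/66000) / ln(1+0.00883333) = ln(7.97424) / 0.008795 = 236.0800 months
= 236.0800/12 years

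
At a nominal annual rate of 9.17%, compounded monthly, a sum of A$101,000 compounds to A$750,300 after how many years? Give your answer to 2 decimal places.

21.95 years

Periodic rate i = 0.0917/12 = 0.00764167.
(1+i)^n = 750300/101000 = 7.42871, so n = ln 7.42871 / ln 1.00764 = 263.4249 months
= 263.4249/12 years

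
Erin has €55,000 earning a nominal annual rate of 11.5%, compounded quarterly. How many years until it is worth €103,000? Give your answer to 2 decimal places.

5.53 years

Periodic rate i = 0.115/4 = 0.02875.
(1+i)^n = 103000/55000 = 1.87273, so n = ln 1.87273 / ln 1.02875 = 22.1347 quarters
= 22.1347/4 years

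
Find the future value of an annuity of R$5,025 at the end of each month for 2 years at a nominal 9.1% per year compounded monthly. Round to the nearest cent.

i = 0.091/12 = 0.00758333 per month; n = 2·12 = 24.
FV = PMT · [(1+i)^n − 1] / i = 5025 · 26.214172 = 131,726.2143

R$131,726.21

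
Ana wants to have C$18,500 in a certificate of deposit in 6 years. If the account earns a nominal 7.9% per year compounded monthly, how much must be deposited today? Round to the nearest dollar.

C$11,534

i = 0.079/12 = 0.00658333 per month; n = 6·12 = 72.
PV = 18,500 / (1 + 0.00658333)^72 = 18,500 / 1.603913 = 11,534.2880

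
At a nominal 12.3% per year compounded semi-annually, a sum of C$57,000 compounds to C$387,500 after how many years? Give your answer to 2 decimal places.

16.06 years

Periodic rate i = 0.123/2 = 0.0615.
n = ln(387500/57000) / ln(1+0.0615) = ln(6.79825) / 0.059683 = 32.1141 half-years
= 32.1141/2 years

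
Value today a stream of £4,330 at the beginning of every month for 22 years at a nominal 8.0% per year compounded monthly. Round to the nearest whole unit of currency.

£540,683

Periodic rate i = 0.08/12 = 0.00666667; n = 22 × 12 = 264 periods.
Annuity factor a(264|0.00666667) × (1+i) = 124.869047; PV = 4330 × 124.869047 = 540,682.9725
Payments are at the start of each period, so multiply by (1+i).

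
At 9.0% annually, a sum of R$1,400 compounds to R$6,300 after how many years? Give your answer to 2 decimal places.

17.45 years

n = ln(6300/1400) / ln(1+0.09) = ln(4.50000) / 0.086178 = 17.4532 years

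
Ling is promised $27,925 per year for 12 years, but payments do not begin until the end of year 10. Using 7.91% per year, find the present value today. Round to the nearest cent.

$106,564.14

Value one period before first payment (t=9): 27925 × [1 − (1+0.0791)^(−12)] / 0.0791 = 27925 × 7.571347 = 211,429.8515
PV₀ = 211,429.8515 / (1+0.0791)^9 = 211,429.8515 / 1.984062 = 106,564.1369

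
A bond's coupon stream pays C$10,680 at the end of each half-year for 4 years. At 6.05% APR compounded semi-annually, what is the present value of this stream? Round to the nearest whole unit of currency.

C$74,891

Periodic rate i = 0.0605/2 = 0.03025; n = 4 × 2 = 8 periods.
PV = PMT · [1 − (1+i)^(−n)] / i = 10680 · 7.012295 = 74,891.3115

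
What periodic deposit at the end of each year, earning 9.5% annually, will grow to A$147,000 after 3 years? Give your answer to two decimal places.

FV-annuity factor = 3.294025; PMT = 147000 / 3.294025 = 44,626.2551

A$44,626.26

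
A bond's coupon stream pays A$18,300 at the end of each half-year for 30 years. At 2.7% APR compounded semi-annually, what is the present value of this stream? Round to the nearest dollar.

A$749,249

Periodic rate i = 0.027/2 = 0.0135; n = 30 × 2 = 60 periods.
Annuity factor a(60|0.0135) = 40.942578; PV = 18300 × 40.942578 = 749,249.1738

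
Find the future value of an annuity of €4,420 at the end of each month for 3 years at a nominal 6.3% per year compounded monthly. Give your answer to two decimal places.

With 12 periods per year: i = 0.00525, n = 36.
Accumulation factor s(36|0.00525) = 39.513114; FV = 4420 × 39.513114 = 174,647.9653

€174,647.97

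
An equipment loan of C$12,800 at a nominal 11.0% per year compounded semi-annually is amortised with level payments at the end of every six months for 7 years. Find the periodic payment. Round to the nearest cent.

i = 0.11/2 = 0.055 per half-year; n = 7·2 = 14.
Annuity-PV factor = 9.589648; PMT = 12800 / 9.589648 = 1,334.7727

C$1,334.77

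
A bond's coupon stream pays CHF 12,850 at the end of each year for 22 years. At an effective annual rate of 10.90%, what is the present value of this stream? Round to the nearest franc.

PV = PMT · [1 − (1+i)^(−n)] / i = 12850 · 8.232250 = 105,784.4115

CHF 105,784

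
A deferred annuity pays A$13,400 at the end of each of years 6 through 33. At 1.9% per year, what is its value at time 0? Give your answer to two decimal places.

A$262,950.56

Value one period before first payment (t=5): 13400 × [1 − (1+0.019)^(−28)] / 0.019 = 13400 × 21.559576 = 288,898.3209
PV₀ = 288,898.3209 / (1+0.019)^5 = 288,898.3209 / 1.098679 = 262,950.5585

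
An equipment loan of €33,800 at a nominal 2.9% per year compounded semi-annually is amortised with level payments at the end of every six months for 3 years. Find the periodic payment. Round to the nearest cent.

€5,922.65

Periodic rate i = 0.029/2 = 0.0145; n = 3 × 2 = 6 periods.
PMT = 33800 / ( [1 − (1+0.0145)^(−6)] / 0.0145 ) = 33800 / 5.706901 = 5,922.6543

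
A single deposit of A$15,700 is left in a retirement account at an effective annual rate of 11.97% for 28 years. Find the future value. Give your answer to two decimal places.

A$372,174.52

15,700 × (1+0.1197)^28 = 15,700 × 23.705384 = 372,174.5246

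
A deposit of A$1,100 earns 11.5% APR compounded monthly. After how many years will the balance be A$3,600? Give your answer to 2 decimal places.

Periodic rate i = 0.115/12 = 0.00958333.
(1+i)^n = 3600/1100 = 3.27273, so n = ln 3.27273 / ln 1.00958 = 124.3091 months
= 124.3091/12 years

10.36 years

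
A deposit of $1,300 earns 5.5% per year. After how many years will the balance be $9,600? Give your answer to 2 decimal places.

37.34 years

n = ln(9600/1300) / ln(1+0.055) = ln(7.38462) / 0.053541 = 37.3435 years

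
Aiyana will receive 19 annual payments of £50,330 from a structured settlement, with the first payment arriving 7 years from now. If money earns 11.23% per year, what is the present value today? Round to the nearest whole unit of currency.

£205,329

PV at t=6 (ordinary 19-year annuity): 50330 × a(19|0.1123) = 50330 × 7.726019 = 388,850.5406
Discount back 6 years: 388,850.5406 × (1+0.1123)^(−6) = 388,850.5406 × 0.528042 = 205,329.3743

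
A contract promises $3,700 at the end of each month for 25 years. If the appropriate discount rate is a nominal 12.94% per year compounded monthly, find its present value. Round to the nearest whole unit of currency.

With 12 periods per year: i = 0.0107833, n = 300.
PV = PMT · [1 − (1+i)^(−n)] / i = 3700 · 89.021845 = 329,380.8277

$329,381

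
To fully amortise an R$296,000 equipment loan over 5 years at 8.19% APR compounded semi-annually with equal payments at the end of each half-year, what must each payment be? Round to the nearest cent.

i = 0.0819/2 = 0.04095 per half-year; n = 5·2 = 10.
Annuity-PV factor = 8.072673; PMT = 296000 / 8.072673 = 36,666.9132

R$36,666.91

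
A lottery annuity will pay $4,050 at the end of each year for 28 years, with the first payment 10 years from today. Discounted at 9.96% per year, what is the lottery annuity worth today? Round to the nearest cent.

Value one period before first payment (t=9): 4050 × [1 − (1+0.0996)^(−28)] / 0.0996 = 4050 × 9.336816 = 37,814.1048
Discount back 9 years: 37,814.1048 × (1+0.0996)^(−9) = 37,814.1048 × 0.425488 = 16,089.4516

$16,089.45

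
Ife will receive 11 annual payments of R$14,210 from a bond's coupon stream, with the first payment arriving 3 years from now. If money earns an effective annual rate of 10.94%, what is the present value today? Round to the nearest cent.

R$71,851.41

Value one period before first payment (t=2): 14210 × [1 − (1+0.1094)^(−11)] / 0.1094 = 14210 × 6.223254 = 88,432.4414
PV₀ = 88,432.4414 / (1+0.1094)^2 = 88,432.4414 / 1.230768 = 71,851.4095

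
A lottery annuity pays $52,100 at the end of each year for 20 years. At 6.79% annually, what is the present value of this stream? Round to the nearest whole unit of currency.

PV = PMT · [1 − (1+i)^(−n)] / i = 52100 · 10.769151 = 561,072.7816

$561,073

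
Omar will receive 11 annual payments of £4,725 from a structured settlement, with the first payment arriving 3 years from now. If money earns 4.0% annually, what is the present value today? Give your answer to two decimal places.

£38,270.39

Value one period before first payment (t=2): 4725 × [1 − (1+0.04)^(−11)] / 0.04 = 4725 × 8.760477 = 41,393.2525
Discount back 2 years: 41,393.2525 × (1+0.04)^(−2) = 41,393.2525 × 0.924556 = 38,270.3887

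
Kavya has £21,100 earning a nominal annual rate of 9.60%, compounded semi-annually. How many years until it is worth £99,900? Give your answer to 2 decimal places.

16.58 years

Periodic rate i = 0.096/2 = 0.048.
n = ln(99900/21100) / ln(1+0.048) = ln(4.73460) / 0.046884 = 33.1651 half-years
= 33.1651/2 years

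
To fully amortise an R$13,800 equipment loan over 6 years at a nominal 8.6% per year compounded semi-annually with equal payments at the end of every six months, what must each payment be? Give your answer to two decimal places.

R$1,496.13

i = 0.086/2 = 0.043 per half-year; n = 6·2 = 12.
Annuity-PV factor = 9.223805; PMT = 13800 / 9.223805 = 1,496.1287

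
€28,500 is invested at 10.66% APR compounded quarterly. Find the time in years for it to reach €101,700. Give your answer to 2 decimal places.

Periodic rate i = 0.1066/4 = 0.02665.
(1+i)^n = 101700/28500 = 3.56842, so n = ln 3.56842 / ln 1.02665 = 48.3677 quarters
= 48.3677/4 years

12.09 years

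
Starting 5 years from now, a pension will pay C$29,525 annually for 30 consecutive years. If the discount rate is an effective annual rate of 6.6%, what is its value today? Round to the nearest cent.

Value one period before first payment (t=4): 29525 × [1 − (1+0.066)^(−30)] / 0.066 = 29525 × 12.924414 = 381,593.3262
PV₀ = 381,593.3262 / (1+0.066)^4 = 381,593.3262 / 1.291305 = 295,509.8434

C$295,509.84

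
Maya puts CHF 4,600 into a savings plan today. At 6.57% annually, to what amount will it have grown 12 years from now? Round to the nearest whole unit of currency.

CHF 9,871

FV = 4,600 × (1 + 0.0657)^12 = 9,871.3698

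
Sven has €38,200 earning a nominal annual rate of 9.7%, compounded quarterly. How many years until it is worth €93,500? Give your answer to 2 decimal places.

9.34 years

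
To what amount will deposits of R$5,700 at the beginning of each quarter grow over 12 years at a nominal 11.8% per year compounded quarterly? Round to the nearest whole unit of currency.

R$604,132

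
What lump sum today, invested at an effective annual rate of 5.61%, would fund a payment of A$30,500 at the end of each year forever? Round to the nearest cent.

A$543,672.01

PV = C/r = 30500/0.0561 = 543,672.0143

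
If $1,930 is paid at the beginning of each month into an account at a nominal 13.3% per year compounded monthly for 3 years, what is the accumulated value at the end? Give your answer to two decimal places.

With 12 periods per year: i = 0.0110833, n = 36.
FV = 1930 × [(1+0.0110833)^36 − 1] / 0.0110833 × (1+i) = 1930 × 44.432874 = 85,755.4472
(Beginning-of-period payments → annuity-due factor ×(1+i).)

$85,755.45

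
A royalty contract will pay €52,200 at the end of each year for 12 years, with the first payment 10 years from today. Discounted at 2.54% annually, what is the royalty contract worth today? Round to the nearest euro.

€426,218

PV at t=9 (ordinary 12-year annuity): 52200 × a(12|0.0254) = 52200 × 10.232965 = 534,160.7841
PV₀ = 534,160.7841 / (1+0.0254)^9 = 534,160.7841 / 1.253256 = 426,218.3885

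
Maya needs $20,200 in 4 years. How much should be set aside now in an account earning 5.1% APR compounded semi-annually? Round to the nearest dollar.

$16,515

With 2 periods per year: i = 0.0255, n = 8.
PV = FV·(1+i)^(−n) = 20,200 × 0.817551 = 16,514.5237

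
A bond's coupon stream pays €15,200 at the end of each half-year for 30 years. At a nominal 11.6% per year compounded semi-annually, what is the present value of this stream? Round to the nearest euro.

€253,171

i = 0.116/2 = 0.058 per half-year; n = 30·2 = 60.
PV = 15200 × [1 − (1+0.058)^(−60)] / 0.058 = 15200 × 16.656007 = 253,171.3111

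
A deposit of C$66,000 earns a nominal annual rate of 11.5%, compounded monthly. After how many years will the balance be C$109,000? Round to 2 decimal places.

4.38 years

Periodic rate i = 0.115/12 = 0.00958333.
n = ln(109000/66000) / ln(1+0.00958333) = ln(1.65152) / 0.009538 = 52.6010 months
= 52.6010/12 years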